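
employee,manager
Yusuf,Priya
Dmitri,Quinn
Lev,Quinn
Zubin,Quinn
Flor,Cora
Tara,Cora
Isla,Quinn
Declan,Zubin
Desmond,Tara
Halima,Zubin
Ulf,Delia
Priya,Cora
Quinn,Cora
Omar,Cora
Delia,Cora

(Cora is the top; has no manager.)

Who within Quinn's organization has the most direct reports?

Direct-report counts within Quinn's organization: Quinn has 4; Zubin has 2. The largest is 4, held by Quinn.

Quinn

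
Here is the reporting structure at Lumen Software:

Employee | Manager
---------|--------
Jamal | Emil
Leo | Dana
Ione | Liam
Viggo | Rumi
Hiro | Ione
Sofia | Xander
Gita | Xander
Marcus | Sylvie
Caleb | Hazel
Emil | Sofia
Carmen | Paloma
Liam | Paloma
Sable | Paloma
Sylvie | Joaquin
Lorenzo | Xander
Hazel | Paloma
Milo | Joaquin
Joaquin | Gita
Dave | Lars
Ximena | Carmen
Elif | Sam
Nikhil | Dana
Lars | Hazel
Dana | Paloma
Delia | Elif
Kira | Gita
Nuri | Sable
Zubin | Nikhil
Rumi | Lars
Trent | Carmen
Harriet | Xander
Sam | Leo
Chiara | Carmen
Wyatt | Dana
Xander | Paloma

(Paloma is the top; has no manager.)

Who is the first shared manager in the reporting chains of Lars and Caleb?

Hazel

Lars's chain of managers is Hazel, Paloma. Caleb's chain of managers is Hazel, Paloma. The first manager that appears in both chains is Hazel.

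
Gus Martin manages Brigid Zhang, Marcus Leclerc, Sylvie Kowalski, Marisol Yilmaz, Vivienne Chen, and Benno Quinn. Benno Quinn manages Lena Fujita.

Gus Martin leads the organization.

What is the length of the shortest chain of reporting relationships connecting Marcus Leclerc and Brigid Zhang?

Marcus Leclerc is 1 level below Gus Martin, and Brigid Zhang is 1 level below Gus Martin (their lowest common manager). The shortest path runs up from Marcus Leclerc to Gus Martin and back down to Brigid Zhang: 1 + 1 = 2 links.

2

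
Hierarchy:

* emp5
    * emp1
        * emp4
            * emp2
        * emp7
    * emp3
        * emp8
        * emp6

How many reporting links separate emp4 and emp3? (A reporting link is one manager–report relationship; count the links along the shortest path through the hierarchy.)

3

emp4 is 2 levels below emp5, and emp3 is 1 level below emp5 (their lowest common manager). The shortest path runs up from emp4 to emp5 and back down to emp3: 2 + 1 = 3 links.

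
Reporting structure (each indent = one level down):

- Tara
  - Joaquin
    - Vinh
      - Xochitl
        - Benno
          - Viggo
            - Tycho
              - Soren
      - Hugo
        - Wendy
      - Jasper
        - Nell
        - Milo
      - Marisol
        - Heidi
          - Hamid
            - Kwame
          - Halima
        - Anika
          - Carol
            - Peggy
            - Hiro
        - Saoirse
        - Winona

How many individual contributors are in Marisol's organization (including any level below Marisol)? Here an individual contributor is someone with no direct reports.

6

The people in Marisol's organization with no one reporting to them are Winona, Saoirse, Hiro, Peggy, Halima, Kwame. That is 6.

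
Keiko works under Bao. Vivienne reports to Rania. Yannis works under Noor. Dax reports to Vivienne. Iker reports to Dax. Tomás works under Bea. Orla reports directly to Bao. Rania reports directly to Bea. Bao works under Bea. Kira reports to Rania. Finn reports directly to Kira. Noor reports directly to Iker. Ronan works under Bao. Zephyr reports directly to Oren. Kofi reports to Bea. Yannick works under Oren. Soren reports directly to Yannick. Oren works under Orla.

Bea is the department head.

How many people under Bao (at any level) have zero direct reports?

4

The people in Bao's organization with no one reporting to them are Keiko, Ronan, Soren, Zephyr. That is 4.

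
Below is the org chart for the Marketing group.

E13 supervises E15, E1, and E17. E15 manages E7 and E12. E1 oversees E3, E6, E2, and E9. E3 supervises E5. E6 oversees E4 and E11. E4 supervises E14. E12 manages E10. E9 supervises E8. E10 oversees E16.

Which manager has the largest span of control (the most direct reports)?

E1

Direct-report counts: E13 has 3; E1 has 4; E9 has 1; E6 has 2; E4 has 1; E3 has 1; E15 has 2; E12 has 1; E10 has 1. The largest is 4, held by E1.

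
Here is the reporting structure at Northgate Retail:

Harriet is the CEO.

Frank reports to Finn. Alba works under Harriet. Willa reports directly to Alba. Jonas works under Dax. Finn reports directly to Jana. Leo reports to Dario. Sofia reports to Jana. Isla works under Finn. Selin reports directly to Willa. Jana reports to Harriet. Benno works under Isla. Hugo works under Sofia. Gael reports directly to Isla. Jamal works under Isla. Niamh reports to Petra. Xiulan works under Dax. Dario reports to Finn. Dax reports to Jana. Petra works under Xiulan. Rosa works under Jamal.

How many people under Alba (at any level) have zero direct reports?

1

The only person in Alba's organization with no one reporting to them is Selin. That is 1.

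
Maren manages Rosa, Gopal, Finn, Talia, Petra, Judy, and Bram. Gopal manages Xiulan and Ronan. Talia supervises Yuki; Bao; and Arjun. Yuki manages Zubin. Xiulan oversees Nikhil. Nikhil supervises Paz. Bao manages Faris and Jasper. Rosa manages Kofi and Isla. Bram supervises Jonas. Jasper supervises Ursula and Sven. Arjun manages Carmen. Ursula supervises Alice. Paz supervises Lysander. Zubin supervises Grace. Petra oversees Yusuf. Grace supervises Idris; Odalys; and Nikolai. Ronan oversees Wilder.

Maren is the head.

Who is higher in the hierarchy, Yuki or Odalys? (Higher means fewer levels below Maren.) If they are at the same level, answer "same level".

Yuki

Yuki is 2 levels below Maren; Odalys is 5. Yuki is higher.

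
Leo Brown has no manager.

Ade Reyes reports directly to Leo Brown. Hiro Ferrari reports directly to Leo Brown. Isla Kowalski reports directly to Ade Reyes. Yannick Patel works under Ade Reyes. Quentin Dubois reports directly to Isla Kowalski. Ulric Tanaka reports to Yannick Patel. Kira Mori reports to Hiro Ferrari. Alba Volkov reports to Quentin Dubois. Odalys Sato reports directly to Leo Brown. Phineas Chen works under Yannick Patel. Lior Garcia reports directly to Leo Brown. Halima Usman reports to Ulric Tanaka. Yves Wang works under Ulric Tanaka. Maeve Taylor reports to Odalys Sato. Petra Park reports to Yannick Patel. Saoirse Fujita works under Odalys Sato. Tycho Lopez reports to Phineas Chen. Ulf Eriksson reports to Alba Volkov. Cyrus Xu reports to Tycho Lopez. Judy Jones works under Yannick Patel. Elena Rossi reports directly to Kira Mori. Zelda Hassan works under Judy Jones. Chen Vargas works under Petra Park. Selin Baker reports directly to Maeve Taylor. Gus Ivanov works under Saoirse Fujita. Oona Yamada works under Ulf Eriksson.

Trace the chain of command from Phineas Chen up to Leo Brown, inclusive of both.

Phineas Chen -> Yannick Patel -> Ade Reyes -> Leo Brown

Phineas Chen reports to Yannick Patel. Yannick Patel reports to Ade Reyes. Ade Reyes reports to Leo Brown. Leo Brown is at the top.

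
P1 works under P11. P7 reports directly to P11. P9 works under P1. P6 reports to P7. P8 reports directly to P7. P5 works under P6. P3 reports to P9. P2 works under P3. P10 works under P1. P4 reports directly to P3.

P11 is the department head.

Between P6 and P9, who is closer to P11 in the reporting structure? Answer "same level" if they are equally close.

same level

Both P6 and P9 are 2 levels below P11.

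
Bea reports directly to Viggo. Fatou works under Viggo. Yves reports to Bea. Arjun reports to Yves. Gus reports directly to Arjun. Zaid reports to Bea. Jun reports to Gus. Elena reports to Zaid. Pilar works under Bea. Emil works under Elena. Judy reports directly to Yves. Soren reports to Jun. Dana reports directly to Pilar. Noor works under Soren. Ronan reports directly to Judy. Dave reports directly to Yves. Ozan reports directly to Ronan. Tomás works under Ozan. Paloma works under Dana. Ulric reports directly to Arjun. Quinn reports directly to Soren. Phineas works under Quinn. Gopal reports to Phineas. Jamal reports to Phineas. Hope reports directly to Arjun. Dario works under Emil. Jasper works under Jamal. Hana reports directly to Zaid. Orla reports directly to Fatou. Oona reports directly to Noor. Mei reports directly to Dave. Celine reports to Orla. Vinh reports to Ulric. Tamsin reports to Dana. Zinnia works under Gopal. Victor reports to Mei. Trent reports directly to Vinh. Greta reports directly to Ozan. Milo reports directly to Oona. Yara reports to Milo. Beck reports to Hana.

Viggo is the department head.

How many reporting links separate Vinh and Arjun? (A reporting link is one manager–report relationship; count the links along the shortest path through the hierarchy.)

Vinh is in Arjun's organization: the chain from Vinh up to Arjun is Vinh → Ulric → Arjun, which is 2 links.

2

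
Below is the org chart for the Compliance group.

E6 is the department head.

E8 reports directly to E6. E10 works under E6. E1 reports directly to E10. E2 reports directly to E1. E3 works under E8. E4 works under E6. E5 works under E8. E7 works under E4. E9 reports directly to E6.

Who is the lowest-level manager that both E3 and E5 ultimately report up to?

E8

E3's chain of managers is E8, E6. E5's chain of managers is E8, E6. The first manager that appears in both chains is E8.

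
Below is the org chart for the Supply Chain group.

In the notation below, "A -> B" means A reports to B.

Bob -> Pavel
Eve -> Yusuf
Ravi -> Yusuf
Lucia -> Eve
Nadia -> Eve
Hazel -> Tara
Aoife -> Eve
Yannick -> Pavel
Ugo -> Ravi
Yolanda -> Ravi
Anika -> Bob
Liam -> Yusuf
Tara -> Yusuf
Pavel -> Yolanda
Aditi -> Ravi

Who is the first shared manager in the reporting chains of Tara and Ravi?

Tara's chain of managers is Yusuf. Ravi's chain of managers is Yusuf. The first manager that appears in both chains is Yusuf.

Yusuf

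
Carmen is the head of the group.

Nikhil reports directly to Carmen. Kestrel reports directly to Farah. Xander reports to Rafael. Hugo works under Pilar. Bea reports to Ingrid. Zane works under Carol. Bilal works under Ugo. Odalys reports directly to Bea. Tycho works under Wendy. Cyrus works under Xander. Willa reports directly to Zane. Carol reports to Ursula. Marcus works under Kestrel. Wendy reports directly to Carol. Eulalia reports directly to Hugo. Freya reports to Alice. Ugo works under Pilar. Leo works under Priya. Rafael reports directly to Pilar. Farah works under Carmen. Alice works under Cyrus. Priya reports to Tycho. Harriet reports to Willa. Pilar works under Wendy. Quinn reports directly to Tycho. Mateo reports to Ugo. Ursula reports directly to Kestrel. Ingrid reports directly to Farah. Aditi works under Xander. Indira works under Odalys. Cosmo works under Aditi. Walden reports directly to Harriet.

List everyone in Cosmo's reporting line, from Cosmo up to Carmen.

Cosmo reports to Aditi. Aditi reports to Xander. Xander reports to Rafael. Rafael reports to Pilar. Pilar reports to Wendy. Wendy reports to Carol. Carol reports to Ursula. Ursula reports to Kestrel. Kestrel reports to Farah. Farah reports to Carmen. Carmen is at the top.

Cosmo -> Aditi -> Xander -> Rafael -> Pilar -> Wendy -> Carol -> Ursula -> Kestrel -> Farah -> Carmen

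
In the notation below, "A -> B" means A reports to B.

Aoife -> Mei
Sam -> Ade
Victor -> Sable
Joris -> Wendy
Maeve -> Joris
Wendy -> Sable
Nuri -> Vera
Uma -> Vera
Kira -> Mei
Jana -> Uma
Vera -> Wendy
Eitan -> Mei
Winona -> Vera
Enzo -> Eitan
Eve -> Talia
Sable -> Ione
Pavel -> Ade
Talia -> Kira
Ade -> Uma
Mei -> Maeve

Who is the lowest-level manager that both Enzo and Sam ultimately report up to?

Wendy

Enzo's chain of managers is Eitan, Mei, Maeve, Joris, Wendy, Sable, Ione. Sam's chain of managers is Ade, Uma, Vera, Wendy, Sable, Ione. The first manager that appears in both chains is Wendy.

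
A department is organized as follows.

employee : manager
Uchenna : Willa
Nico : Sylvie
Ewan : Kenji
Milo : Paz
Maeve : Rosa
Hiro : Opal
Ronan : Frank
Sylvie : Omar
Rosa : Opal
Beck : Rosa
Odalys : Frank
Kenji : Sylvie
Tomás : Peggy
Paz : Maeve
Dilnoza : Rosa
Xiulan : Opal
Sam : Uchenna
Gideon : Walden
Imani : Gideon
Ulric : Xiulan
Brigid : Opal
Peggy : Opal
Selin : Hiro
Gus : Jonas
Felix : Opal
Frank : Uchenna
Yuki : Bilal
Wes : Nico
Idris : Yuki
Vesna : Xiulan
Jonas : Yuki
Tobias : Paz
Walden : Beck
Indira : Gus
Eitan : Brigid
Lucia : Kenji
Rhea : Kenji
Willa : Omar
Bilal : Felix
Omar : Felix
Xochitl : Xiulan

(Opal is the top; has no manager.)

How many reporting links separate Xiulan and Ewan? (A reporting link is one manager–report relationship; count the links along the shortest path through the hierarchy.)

6

Xiulan is 1 level below Opal, and Ewan is 5 levels below Opal (their lowest common manager). The shortest path runs up from Xiulan to Opal and back down to Ewan: 1 + 5 = 6 links.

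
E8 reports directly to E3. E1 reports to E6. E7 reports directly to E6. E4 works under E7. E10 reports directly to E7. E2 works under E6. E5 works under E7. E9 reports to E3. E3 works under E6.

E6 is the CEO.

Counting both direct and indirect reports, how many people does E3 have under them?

E3 directly manages E9, E8. E9 has no reports. E8 has no reports. So E3's organization is 2 direct reports plus everyone under them: 1 + 1 = 2.

2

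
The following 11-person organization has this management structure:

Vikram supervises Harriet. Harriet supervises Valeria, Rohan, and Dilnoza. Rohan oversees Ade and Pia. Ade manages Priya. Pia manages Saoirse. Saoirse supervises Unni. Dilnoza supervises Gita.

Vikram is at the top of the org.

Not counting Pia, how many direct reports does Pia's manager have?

Pia reports to Rohan. Rohan's other direct reports are Ade — 1 peer.

1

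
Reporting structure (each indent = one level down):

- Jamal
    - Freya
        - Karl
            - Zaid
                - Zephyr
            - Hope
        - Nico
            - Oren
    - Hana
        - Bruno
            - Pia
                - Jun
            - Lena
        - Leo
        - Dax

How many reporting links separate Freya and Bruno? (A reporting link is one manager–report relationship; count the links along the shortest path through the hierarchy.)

Freya is 1 level below Jamal, and Bruno is 2 levels below Jamal (their lowest common manager). The shortest path runs up from Freya to Jamal and back down to Bruno: 1 + 2 = 3 links.

3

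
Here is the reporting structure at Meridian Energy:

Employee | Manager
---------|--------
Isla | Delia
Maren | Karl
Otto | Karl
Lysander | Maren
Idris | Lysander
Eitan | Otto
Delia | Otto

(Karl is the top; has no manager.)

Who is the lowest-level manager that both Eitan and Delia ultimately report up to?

Otto

Eitan's chain of managers is Otto, Karl. Delia's chain of managers is Otto, Karl. The first manager that appears in both chains is Otto.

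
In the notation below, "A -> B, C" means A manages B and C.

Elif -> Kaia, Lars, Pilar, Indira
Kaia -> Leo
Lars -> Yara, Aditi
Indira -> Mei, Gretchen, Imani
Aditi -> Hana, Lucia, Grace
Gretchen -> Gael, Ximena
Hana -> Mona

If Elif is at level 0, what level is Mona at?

Chain from Mona up to Elif: Mona → Hana → Aditi → Lars → Elif. That is 4 steps up, so Mona is 4 levels below Elif.

4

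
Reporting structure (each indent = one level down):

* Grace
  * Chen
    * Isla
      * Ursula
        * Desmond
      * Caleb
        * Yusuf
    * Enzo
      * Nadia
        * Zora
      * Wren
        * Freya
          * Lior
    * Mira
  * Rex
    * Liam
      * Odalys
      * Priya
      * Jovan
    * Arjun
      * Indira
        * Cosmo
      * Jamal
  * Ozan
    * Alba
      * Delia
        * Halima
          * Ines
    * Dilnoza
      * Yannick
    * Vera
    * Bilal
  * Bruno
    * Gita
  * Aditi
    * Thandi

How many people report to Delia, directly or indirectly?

Delia directly manages Halima. Under Halima: Ines (1). That's 2 in total.

2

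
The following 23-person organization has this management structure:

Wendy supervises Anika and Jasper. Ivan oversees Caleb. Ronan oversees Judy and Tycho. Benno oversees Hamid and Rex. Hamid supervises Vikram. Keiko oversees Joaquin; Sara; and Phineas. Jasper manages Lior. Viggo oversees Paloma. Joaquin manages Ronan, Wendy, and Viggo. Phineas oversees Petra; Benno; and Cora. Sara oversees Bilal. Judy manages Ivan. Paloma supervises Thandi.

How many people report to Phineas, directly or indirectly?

Phineas directly manages Petra, Benno, Cora. Petra has no reports. Under Benno: Hamid, Vikram, Rex (3). Cora has no reports. So Phineas's organization is 3 direct reports plus everyone under them: 1 + 4 + 1 = 6.

6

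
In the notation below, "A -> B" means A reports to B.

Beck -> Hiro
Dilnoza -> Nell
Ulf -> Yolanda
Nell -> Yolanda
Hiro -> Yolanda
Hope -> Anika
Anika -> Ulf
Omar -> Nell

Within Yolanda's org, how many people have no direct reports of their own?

4

The people in Yolanda's organization with no one reporting to them are Beck, Omar, Dilnoza, Hope. That is 4.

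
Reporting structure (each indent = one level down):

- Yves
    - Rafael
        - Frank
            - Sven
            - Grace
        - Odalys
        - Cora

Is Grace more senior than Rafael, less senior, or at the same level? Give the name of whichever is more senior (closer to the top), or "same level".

Rafael

Grace is 3 levels below Yves; Rafael is 1. Rafael is higher.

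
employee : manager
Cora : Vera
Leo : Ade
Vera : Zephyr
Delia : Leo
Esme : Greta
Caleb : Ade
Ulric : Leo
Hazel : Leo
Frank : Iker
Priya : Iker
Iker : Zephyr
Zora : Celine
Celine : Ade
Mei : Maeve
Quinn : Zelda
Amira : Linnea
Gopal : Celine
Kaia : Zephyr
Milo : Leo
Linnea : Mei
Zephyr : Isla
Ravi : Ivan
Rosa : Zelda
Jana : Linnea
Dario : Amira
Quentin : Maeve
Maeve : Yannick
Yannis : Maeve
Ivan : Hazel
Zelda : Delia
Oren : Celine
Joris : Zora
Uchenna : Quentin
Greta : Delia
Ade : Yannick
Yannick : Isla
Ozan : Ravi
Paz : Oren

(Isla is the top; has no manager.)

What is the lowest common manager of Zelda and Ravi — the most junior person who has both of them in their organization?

Zelda's chain of managers is Delia, Leo, Ade, Yannick, Isla. Ravi's chain of managers is Ivan, Hazel, Leo, Ade, Yannick, Isla. The first manager that appears in both chains is Leo.

Leo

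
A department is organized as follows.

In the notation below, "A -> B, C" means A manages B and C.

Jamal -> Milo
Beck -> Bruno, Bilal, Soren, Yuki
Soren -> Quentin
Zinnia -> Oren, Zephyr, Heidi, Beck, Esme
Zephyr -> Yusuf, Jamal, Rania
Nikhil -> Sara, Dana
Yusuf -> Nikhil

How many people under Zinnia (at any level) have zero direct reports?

The people in Zinnia's organization with no one reporting to them are Esme, Yuki, Quentin, Bilal, Bruno, Heidi, Rania, Milo, Dana, Sara, Oren. That is 11.

11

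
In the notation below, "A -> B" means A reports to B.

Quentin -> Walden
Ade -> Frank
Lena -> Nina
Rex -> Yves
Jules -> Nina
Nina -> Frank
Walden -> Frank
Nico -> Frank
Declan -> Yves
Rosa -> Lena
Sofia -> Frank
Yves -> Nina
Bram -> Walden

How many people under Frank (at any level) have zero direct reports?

The people in Frank's organization with no one reporting to them are Sofia, Ade, Nico, Quentin, Bram, Jules, Rex, Declan, Rosa. That is 9.

9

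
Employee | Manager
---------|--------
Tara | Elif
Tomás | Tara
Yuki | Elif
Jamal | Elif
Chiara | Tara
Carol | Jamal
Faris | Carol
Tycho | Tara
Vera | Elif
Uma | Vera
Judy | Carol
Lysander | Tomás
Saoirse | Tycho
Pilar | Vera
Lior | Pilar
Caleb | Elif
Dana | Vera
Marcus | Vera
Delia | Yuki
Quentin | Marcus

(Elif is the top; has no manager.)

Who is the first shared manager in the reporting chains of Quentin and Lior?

Vera

Quentin's chain of managers is Marcus, Vera, Elif. Lior's chain of managers is Pilar, Vera, Elif. The first manager that appears in both chains is Vera.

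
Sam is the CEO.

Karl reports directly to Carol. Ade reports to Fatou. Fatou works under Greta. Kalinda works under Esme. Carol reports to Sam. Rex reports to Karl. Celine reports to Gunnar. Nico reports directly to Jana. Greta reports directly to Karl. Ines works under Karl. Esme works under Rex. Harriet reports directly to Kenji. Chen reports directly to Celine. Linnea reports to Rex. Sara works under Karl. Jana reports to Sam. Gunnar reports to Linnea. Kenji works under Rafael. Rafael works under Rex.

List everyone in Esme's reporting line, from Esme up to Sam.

Esme reports to Rex. Rex reports to Karl. Karl reports to Carol. Carol reports to Sam. Sam is at the top.

Esme -> Rex -> Karl -> Carol -> Sam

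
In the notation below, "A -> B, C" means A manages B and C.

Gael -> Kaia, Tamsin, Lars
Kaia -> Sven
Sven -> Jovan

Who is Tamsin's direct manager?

Tamsin reports directly to Gael.

Gael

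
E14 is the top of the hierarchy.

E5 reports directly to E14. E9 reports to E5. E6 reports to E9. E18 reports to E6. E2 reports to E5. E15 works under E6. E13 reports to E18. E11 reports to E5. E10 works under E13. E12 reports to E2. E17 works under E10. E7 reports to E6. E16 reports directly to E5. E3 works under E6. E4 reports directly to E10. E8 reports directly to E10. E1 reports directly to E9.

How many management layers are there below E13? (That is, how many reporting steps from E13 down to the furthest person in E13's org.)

2

The longest chain under E13 runs E13 → E10 → E8, which is 2 levels below E13.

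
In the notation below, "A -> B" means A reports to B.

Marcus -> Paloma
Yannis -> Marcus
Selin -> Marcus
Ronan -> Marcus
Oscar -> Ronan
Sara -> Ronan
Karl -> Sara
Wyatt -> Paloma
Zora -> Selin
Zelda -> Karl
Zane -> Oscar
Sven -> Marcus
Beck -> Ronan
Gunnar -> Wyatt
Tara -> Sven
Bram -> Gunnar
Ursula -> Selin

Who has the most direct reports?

Direct-report counts: Paloma has 2; Wyatt has 1; Gunnar has 1; Marcus has 4; Sven has 1; Ronan has 3; Sara has 1; Karl has 1; Oscar has 1; Selin has 2. The largest is 4, held by Marcus.

Marcus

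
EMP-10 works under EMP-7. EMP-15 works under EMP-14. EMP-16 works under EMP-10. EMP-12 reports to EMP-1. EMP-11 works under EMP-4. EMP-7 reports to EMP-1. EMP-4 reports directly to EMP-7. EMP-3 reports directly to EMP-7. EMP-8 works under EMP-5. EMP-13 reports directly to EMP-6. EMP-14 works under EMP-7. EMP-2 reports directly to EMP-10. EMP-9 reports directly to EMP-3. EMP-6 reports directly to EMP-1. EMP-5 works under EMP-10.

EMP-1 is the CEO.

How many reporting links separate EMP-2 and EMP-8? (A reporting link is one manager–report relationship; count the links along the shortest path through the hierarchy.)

EMP-2 is 1 level below EMP-10, and EMP-8 is 2 levels below EMP-10 (their lowest common manager). The shortest path runs up from EMP-2 to EMP-10 and back down to EMP-8: 1 + 2 = 3 links.

3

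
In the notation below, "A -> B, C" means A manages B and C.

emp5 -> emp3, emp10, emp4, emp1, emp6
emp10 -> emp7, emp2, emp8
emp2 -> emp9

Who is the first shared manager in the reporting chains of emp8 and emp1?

emp8's chain of managers is emp10, emp5. emp1's chain of managers is emp5. The first manager that appears in both chains is emp5.

emp5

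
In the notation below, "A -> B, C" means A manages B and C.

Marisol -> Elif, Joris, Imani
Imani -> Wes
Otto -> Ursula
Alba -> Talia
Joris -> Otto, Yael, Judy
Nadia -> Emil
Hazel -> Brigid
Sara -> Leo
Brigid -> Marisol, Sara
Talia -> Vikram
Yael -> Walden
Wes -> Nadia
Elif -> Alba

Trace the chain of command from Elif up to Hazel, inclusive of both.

Elif -> Marisol -> Brigid -> Hazel

Elif reports to Marisol. Marisol reports to Brigid. Brigid reports to Hazel. Hazel is at the top.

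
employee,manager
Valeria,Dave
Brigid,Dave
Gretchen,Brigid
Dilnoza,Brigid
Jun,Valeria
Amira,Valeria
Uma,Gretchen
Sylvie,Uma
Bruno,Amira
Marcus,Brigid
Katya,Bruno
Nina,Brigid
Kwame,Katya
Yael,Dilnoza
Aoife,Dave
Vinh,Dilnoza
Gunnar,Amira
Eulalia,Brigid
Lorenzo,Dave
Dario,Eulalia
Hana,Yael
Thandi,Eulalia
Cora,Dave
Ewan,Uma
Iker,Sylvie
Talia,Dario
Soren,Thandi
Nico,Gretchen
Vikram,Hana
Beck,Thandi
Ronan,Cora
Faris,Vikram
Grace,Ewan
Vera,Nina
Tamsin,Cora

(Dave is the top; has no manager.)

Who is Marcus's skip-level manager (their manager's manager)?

Dave

Marcus reports to Brigid, and Brigid reports to Dave. So Marcus's skip-level manager is Dave.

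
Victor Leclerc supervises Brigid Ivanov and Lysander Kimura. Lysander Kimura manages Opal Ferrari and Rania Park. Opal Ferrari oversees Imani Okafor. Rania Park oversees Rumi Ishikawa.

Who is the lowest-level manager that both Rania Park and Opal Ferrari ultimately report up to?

Lysander Kimura

Rania Park's chain of managers is Lysander Kimura, Victor Leclerc. Opal Ferrari's chain of managers is Lysander Kimura, Victor Leclerc. The first manager that appears in both chains is Lysander Kimura.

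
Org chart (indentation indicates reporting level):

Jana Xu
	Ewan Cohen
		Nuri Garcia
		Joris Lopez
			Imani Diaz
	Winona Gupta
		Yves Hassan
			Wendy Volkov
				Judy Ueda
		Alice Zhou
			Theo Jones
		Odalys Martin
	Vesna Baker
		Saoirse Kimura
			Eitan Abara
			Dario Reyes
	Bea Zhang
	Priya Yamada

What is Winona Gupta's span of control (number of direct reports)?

Winona Gupta directly manages Yves Hassan, Alice Zhou, Odalys Martin. That is 3 direct reports.

3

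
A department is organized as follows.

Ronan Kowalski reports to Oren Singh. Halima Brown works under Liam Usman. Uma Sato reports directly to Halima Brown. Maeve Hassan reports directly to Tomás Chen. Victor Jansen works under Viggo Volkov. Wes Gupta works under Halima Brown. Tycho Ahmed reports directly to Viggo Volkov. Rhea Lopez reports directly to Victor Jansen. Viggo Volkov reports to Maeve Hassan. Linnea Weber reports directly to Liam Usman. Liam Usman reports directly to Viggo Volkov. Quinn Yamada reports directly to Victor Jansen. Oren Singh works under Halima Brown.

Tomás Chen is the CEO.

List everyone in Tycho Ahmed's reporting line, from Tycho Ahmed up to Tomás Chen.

Tycho Ahmed -> Viggo Volkov -> Maeve Hassan -> Tomás Chen

Tycho Ahmed reports to Viggo Volkov. Viggo Volkov reports to Maeve Hassan. Maeve Hassan reports to Tomás Chen. Tomás Chen is at the top.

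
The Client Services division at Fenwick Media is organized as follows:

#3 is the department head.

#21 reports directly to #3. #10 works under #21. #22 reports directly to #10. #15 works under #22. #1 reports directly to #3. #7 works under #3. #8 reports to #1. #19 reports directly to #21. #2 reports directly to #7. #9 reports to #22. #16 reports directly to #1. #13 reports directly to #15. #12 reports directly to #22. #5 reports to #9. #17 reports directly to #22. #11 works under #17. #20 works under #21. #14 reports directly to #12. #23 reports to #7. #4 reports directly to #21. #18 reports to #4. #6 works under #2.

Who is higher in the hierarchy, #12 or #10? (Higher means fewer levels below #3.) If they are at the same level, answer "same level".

#10

#12 is 4 levels below #3; #10 is 2. #10 is higher.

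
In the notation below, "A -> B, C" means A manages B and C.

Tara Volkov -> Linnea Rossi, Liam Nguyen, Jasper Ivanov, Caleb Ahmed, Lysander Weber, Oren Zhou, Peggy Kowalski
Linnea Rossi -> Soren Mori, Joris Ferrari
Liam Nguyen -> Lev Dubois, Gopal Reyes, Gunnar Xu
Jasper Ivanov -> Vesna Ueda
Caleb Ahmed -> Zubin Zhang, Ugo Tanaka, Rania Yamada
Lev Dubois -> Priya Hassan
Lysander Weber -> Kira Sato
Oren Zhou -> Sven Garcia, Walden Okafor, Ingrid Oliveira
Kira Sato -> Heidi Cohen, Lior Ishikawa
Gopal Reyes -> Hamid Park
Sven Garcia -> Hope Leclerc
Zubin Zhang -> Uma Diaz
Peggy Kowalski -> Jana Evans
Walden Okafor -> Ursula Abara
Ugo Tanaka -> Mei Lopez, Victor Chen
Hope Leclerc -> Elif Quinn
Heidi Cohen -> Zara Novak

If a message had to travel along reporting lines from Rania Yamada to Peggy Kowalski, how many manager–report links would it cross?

Rania Yamada is 2 levels below Tara Volkov, and Peggy Kowalski is 1 level below Tara Volkov (their lowest common manager). The shortest path runs up from Rania Yamada to Tara Volkov and back down to Peggy Kowalski: 2 + 1 = 3 links.

3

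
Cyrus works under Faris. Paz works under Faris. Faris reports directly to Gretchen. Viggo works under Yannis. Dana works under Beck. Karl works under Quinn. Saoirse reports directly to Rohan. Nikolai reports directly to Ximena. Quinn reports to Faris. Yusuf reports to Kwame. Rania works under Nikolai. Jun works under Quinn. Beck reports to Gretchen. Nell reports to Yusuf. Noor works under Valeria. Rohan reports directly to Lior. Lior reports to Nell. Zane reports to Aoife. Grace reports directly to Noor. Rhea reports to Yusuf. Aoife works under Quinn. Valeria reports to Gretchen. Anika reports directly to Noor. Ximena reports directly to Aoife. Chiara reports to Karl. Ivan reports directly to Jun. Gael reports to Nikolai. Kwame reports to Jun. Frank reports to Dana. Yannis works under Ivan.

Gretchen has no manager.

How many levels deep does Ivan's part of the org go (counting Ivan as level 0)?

The longest chain under Ivan runs Ivan → Yannis → Viggo, which is 2 levels below Ivan.

2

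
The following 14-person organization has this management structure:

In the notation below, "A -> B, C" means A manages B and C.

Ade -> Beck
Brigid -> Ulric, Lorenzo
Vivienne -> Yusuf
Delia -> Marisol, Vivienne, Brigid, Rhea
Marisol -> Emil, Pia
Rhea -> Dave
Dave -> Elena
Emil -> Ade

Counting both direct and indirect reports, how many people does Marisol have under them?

4

Marisol directly manages Emil, Pia. Under Emil: Ade, Beck (2). Pia has no reports. So Marisol's organization is 2 direct reports plus everyone under them: 3 + 1 = 4.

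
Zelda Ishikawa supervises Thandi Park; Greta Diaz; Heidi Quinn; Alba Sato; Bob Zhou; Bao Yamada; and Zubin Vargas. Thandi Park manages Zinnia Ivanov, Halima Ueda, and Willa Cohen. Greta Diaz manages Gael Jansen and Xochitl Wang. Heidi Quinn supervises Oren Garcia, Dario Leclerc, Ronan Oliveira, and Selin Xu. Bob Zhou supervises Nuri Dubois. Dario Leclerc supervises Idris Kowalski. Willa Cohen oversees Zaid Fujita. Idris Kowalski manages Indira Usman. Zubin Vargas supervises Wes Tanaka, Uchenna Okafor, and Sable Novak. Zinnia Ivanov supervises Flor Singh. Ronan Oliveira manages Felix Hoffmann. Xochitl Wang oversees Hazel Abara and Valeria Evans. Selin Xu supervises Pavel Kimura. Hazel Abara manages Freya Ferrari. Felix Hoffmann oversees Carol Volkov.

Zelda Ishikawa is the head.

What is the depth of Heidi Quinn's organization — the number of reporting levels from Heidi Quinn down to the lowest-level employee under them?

The longest chain under Heidi Quinn runs Heidi Quinn → Ronan Oliveira → Felix Hoffmann → Carol Volkov, which is 3 levels below Heidi Quinn.

3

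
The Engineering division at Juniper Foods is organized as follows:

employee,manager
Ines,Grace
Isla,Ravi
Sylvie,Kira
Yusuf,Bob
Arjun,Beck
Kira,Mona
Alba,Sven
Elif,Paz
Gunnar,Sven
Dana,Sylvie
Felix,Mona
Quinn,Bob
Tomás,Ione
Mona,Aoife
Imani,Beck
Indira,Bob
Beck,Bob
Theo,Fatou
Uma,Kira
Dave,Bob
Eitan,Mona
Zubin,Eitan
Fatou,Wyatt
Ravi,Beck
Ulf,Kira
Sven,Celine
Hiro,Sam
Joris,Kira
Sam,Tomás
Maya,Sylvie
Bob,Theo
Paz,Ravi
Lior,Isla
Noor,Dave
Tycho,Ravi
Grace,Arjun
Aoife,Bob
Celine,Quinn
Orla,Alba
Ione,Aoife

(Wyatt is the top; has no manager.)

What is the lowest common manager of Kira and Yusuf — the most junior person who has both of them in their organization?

Bob

Kira's chain of managers is Mona, Aoife, Bob, Theo, Fatou, Wyatt. Yusuf's chain of managers is Bob, Theo, Fatou, Wyatt. The first manager that appears in both chains is Bob.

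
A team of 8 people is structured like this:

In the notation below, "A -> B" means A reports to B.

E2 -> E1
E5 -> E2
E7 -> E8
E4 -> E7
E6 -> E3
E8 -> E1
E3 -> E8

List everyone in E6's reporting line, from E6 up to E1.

E6 -> E3 -> E8 -> E1

E6 reports to E3. E3 reports to E8. E8 reports to E1. E1 is at the top.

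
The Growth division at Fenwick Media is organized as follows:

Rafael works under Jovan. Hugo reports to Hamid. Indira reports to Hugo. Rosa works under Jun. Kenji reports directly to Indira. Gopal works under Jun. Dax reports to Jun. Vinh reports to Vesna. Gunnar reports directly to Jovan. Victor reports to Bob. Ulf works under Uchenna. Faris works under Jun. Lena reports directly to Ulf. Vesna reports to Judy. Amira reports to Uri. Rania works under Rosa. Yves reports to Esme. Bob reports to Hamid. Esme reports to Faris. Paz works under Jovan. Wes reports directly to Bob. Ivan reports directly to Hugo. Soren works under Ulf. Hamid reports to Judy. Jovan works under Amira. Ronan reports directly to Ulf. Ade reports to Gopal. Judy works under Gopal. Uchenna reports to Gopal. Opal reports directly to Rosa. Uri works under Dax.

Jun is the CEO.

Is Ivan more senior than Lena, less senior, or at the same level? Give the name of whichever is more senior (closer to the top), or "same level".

Lena

Ivan is 5 levels below Jun; Lena is 4. Lena is higher.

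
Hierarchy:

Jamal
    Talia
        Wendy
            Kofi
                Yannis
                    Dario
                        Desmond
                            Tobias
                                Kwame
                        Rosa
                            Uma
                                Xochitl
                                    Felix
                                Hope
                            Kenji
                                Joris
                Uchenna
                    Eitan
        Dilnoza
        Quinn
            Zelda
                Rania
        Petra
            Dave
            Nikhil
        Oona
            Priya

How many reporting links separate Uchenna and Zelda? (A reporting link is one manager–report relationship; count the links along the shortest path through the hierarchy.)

Uchenna is 3 levels below Talia, and Zelda is 2 levels below Talia (their lowest common manager). The shortest path runs up from Uchenna to Talia and back down to Zelda: 3 + 2 = 5 links.

5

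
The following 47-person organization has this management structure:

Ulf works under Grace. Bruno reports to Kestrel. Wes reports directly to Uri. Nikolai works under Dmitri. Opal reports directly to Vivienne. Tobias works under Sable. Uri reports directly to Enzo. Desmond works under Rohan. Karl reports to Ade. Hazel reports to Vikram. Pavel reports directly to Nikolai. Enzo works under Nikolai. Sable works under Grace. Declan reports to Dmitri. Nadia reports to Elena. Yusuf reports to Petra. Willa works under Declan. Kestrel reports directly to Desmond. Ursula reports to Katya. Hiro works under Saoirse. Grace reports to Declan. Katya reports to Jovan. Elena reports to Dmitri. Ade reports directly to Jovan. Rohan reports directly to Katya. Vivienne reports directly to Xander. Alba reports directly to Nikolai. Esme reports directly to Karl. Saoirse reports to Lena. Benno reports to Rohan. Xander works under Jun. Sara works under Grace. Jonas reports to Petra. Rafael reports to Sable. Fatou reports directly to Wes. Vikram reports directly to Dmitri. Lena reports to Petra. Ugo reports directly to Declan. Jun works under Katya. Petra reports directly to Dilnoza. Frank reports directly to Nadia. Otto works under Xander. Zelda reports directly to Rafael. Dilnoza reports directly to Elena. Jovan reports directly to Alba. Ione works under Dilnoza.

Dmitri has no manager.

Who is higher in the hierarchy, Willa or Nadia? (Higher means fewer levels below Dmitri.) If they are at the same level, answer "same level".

Both Willa and Nadia are 2 levels below Dmitri.

same level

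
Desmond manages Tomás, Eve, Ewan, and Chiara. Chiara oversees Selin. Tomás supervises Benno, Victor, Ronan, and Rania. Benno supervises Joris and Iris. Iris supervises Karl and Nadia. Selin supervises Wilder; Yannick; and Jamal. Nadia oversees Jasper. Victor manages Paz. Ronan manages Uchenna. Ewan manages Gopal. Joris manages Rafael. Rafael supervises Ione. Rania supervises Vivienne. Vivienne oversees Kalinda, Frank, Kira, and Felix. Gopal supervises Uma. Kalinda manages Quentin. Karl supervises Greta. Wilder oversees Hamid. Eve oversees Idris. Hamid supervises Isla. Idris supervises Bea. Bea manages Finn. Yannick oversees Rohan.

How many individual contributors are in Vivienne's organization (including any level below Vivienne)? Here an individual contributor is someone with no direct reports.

4

The people in Vivienne's organization with no one reporting to them are Felix, Kira, Frank, Quentin. That is 4.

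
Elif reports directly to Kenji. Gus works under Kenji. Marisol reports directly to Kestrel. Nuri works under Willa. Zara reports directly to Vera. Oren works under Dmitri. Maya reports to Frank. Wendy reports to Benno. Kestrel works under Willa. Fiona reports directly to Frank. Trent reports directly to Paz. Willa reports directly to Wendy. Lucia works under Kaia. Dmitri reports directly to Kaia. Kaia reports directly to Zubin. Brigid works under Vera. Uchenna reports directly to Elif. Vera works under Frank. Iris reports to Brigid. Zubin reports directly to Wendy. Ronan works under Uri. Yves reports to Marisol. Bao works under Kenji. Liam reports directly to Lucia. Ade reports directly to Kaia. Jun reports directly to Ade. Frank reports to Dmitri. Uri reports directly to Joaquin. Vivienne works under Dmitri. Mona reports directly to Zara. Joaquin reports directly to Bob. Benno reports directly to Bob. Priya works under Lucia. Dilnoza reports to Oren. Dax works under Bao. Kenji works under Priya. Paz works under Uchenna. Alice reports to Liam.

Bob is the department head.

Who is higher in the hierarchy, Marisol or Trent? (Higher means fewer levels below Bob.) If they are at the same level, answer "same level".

Marisol is 5 levels below Bob; Trent is 11. Marisol is higher.

Marisol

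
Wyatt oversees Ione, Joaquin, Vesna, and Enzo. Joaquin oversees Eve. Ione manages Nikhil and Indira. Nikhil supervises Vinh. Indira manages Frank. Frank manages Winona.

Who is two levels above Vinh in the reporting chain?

Ione

Vinh reports to Nikhil, and Nikhil reports to Ione. So Vinh's skip-level manager is Ione.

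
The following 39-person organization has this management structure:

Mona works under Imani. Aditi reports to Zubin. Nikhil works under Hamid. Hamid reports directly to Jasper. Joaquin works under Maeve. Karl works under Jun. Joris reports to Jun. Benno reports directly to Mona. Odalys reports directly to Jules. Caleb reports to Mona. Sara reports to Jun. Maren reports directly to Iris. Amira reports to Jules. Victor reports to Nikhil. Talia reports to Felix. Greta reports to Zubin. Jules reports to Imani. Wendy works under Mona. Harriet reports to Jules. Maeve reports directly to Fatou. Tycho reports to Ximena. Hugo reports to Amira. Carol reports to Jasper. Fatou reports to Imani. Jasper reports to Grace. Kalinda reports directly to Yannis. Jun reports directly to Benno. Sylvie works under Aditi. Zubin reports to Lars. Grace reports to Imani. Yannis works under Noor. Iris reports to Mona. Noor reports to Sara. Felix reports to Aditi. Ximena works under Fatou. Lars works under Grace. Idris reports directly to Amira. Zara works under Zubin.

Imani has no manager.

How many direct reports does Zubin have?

Zubin directly manages Aditi, Greta, Zara. That is 3 direct reports.

3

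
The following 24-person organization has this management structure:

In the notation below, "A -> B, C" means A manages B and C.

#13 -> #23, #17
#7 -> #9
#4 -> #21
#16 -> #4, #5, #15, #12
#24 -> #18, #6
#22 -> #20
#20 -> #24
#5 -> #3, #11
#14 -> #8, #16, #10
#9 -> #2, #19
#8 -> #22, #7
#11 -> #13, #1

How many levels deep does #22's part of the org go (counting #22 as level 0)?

3

The longest chain under #22 runs #22 → #20 → #24 → #6, which is 3 levels below #22.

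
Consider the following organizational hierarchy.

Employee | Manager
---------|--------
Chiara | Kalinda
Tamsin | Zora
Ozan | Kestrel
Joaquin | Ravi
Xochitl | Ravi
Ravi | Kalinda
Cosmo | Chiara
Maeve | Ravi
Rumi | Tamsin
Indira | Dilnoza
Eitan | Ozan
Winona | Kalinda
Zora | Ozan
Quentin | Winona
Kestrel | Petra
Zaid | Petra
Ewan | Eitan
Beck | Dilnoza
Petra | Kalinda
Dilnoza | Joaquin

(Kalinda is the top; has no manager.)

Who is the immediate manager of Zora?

Zora reports directly to Ozan.

Ozan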